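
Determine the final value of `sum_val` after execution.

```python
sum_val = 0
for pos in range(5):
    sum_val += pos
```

Let's trace through this code step by step.

Initialize: sum_val = 0
Entering loop: for pos in range(5):

After execution: sum_val = 10
10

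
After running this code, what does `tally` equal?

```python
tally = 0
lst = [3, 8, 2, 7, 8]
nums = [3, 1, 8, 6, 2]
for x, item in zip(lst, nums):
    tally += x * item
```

Let's trace through this code step by step.

Initialize: tally = 0
Initialize: lst = [3, 8, 2, 7, 8]
Initialize: nums = [3, 1, 8, 6, 2]
Entering loop: for x, item in zip(lst, nums):

After execution: tally = 91
91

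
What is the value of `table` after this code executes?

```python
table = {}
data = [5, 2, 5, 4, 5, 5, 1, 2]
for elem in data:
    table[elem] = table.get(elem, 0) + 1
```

Let's trace through this code step by step.

Initialize: table = {}
Initialize: data = [5, 2, 5, 4, 5, 5, 1, 2]
Entering loop: for elem in data:

After execution: table = {5: 4, 2: 2, 4: 1, 1: 1}
{5: 4, 2: 2, 4: 1, 1: 1}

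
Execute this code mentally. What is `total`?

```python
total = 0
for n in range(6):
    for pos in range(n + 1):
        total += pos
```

Let's trace through this code step by step.

Initialize: total = 0
Entering loop: for n in range(6):

After execution: total = 35
35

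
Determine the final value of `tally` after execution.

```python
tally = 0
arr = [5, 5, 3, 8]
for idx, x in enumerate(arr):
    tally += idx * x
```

Let's trace through this code step by step.

Initialize: tally = 0
Initialize: arr = [5, 5, 3, 8]
Entering loop: for idx, x in enumerate(arr):

After execution: tally = 35
35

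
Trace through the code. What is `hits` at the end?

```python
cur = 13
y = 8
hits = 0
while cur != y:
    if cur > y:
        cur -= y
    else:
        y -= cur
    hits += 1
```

Let's trace through this code step by step.

Initialize: cur = 13
Initialize: y = 8
Initialize: hits = 0
Entering loop: while cur != y:

After execution: hits = 5
5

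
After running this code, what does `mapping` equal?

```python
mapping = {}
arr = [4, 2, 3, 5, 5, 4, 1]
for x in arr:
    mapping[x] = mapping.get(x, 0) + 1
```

Let's trace through this code step by step.

Initialize: mapping = {}
Initialize: arr = [4, 2, 3, 5, 5, 4, 1]
Entering loop: for x in arr:

After execution: mapping = {4: 2, 2: 1, 3: 1, 5: 2, 1: 1}
{4: 2, 2: 1, 3: 1, 5: 2, 1: 1}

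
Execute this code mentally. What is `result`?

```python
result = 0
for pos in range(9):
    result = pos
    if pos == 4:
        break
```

Let's trace through this code step by step.

Initialize: result = 0
Entering loop: for pos in range(9):

After execution: result = 4
4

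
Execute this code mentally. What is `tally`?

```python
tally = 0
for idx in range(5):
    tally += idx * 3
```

Let's trace through this code step by step.

Initialize: tally = 0
Entering loop: for idx in range(5):

After execution: tally = 30
30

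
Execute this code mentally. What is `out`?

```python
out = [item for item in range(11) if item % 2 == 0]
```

Let's trace through this code step by step.

Initialize: out = [item for item in range(11) if item % 2 == 0]

After execution: out = [0, 2, 4, 6, 8, 10]
[0, 2, 4, 6, 8, 10]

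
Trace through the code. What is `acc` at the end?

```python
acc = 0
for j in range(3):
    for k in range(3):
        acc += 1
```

Let's trace through this code step by step.

Initialize: acc = 0
Entering loop: for j in range(3):

After execution: acc = 9
9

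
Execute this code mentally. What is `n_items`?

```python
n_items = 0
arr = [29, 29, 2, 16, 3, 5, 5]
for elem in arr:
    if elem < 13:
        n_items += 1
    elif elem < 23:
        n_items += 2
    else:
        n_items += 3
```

Let's trace through this code step by step.

Initialize: n_items = 0
Initialize: arr = [29, 29, 2, 16, 3, 5, 5]
Entering loop: for elem in arr:

After execution: n_items = 12
12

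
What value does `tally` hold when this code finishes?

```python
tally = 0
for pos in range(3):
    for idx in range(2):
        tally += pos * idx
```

Let's trace through this code step by step.

Initialize: tally = 0
Entering loop: for pos in range(3):

After execution: tally = 3
3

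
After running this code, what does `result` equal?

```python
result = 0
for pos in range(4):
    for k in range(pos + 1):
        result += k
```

Let's trace through this code step by step.

Initialize: result = 0
Entering loop: for pos in range(4):

After execution: result = 10
10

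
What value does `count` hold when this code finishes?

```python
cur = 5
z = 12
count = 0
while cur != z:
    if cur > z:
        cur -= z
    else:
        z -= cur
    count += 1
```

Let's trace through this code step by step.

Initialize: cur = 5
Initialize: z = 12
Initialize: count = 0
Entering loop: while cur != z:

After execution: count = 5
5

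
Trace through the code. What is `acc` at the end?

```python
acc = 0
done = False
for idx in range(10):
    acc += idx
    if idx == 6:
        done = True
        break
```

Let's trace through this code step by step.

Initialize: acc = 0
Initialize: done = False
Entering loop: for idx in range(10):

After execution: acc = 21
21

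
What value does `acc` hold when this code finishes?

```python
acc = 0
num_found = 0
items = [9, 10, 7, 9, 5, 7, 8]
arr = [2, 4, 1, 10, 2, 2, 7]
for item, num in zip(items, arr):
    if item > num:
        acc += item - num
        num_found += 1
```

Let's trace through this code step by step.

Initialize: acc = 0
Initialize: num_found = 0
Initialize: items = [9, 10, 7, 9, 5, 7, 8]
Initialize: arr = [2, 4, 1, 10, 2, 2, 7]
Entering loop: for item, num in zip(items, arr):

After execution: acc = 28
28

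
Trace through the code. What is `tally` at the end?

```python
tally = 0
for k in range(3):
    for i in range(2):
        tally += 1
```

Let's trace through this code step by step.

Initialize: tally = 0
Entering loop: for k in range(3):

After execution: tally = 6
6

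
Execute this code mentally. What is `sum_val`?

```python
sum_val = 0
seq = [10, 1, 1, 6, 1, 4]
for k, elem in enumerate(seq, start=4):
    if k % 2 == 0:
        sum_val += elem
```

Let's trace through this code step by step.

Initialize: sum_val = 0
Initialize: seq = [10, 1, 1, 6, 1, 4]
Entering loop: for k, elem in enumerate(seq, start=4):

After execution: sum_val = 12
12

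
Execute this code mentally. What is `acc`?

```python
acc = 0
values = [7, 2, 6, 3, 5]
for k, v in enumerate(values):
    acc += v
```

Let's trace through this code step by step.

Initialize: acc = 0
Initialize: values = [7, 2, 6, 3, 5]
Entering loop: for k, v in enumerate(values):

After execution: acc = 23
23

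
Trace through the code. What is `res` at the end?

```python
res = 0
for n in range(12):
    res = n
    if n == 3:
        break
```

Let's trace through this code step by step.

Initialize: res = 0
Entering loop: for n in range(12):

After execution: res = 3
3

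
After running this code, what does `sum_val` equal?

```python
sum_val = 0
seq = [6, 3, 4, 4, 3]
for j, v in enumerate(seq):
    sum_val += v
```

Let's trace through this code step by step.

Initialize: sum_val = 0
Initialize: seq = [6, 3, 4, 4, 3]
Entering loop: for j, v in enumerate(seq):

After execution: sum_val = 20
20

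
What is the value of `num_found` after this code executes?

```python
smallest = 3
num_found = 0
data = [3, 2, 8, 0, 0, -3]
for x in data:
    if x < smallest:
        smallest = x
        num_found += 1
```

Let's trace through this code step by step.

Initialize: smallest = 3
Initialize: num_found = 0
Initialize: data = [3, 2, 8, 0, 0, -3]
Entering loop: for x in data:

After execution: num_found = 3
3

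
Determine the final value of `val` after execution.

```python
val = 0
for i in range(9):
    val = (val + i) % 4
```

Let's trace through this code step by step.

Initialize: val = 0
Entering loop: for i in range(9):

After execution: val = 0
0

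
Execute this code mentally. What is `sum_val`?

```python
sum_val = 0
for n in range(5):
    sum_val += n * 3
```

Let's trace through this code step by step.

Initialize: sum_val = 0
Entering loop: for n in range(5):

After execution: sum_val = 30
30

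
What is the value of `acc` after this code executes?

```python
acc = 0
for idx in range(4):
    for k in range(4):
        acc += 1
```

Let's trace through this code step by step.

Initialize: acc = 0
Entering loop: for idx in range(4):

After execution: acc = 16
16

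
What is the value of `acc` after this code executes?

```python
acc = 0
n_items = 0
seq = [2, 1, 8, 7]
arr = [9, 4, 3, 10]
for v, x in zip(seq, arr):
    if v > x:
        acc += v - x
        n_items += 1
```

Let's trace through this code step by step.

Initialize: acc = 0
Initialize: n_items = 0
Initialize: seq = [2, 1, 8, 7]
Initialize: arr = [9, 4, 3, 10]
Entering loop: for v, x in zip(seq, arr):

After execution: acc = 5
5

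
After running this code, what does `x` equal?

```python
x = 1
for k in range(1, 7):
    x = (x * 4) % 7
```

Let's trace through this code step by step.

Initialize: x = 1
Entering loop: for k in range(1, 7):

After execution: x = 1
1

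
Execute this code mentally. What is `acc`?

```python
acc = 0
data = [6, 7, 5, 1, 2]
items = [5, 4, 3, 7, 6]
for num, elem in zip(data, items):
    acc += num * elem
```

Let's trace through this code step by step.

Initialize: acc = 0
Initialize: data = [6, 7, 5, 1, 2]
Initialize: items = [5, 4, 3, 7, 6]
Entering loop: for num, elem in zip(data, items):

After execution: acc = 92
92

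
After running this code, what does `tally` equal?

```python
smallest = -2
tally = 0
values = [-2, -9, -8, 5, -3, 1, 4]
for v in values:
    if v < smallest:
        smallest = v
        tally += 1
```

Let's trace through this code step by step.

Initialize: smallest = -2
Initialize: tally = 0
Initialize: values = [-2, -9, -8, 5, -3, 1, 4]
Entering loop: for v in values:

After execution: tally = 1
1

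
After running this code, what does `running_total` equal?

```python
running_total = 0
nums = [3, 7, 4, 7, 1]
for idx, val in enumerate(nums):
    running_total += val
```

Let's trace through this code step by step.

Initialize: running_total = 0
Initialize: nums = [3, 7, 4, 7, 1]
Entering loop: for idx, val in enumerate(nums):

After execution: running_total = 22
22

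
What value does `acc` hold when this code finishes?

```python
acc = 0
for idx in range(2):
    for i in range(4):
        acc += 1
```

Let's trace through this code step by step.

Initialize: acc = 0
Entering loop: for idx in range(2):

After execution: acc = 8
8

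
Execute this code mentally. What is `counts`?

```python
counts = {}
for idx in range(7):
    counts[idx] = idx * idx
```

Let's trace through this code step by step.

Initialize: counts = {}
Entering loop: for idx in range(7):

After execution: counts = {0: 0, 1: 1, 2: 4, 3: 9, 4: 16, 5: 25, 6: 36}
{0: 0, 1: 1, 2: 4, 3: 9, 4: 16, 5: 25, 6: 36}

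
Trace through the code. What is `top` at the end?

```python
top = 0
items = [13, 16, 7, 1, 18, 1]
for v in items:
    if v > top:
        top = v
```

Let's trace through this code step by step.

Initialize: top = 0
Initialize: items = [13, 16, 7, 1, 18, 1]
Entering loop: for v in items:

After execution: top = 18
18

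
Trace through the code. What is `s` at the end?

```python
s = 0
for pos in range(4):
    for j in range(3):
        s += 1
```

Let's trace through this code step by step.

Initialize: s = 0
Entering loop: for pos in range(4):

After execution: s = 12
12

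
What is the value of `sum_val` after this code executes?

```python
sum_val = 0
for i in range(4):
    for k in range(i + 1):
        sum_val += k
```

Let's trace through this code step by step.

Initialize: sum_val = 0
Entering loop: for i in range(4):

After execution: sum_val = 10
10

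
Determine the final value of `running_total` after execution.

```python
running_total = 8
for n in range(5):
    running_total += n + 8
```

Let's trace through this code step by step.

Initialize: running_total = 8
Entering loop: for n in range(5):

After execution: running_total = 58
58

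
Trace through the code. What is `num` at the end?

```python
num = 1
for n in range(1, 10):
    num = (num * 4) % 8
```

Let's trace through this code step by step.

Initialize: num = 1
Entering loop: for n in range(1, 10):

After execution: num = 0
0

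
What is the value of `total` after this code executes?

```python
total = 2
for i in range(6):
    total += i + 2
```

Let's trace through this code step by step.

Initialize: total = 2
Entering loop: for i in range(6):

After execution: total = 29
29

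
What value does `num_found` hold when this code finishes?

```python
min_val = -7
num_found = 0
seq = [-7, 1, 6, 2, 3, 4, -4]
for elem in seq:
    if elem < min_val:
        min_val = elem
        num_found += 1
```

Let's trace through this code step by step.

Initialize: min_val = -7
Initialize: num_found = 0
Initialize: seq = [-7, 1, 6, 2, 3, 4, -4]
Entering loop: for elem in seq:

After execution: num_found = 0
0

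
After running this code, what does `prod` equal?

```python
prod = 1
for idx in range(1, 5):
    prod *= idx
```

Let's trace through this code step by step.

Initialize: prod = 1
Entering loop: for idx in range(1, 5):

After execution: prod = 24
24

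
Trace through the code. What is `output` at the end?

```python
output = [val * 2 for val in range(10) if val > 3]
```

Let's trace through this code step by step.

Initialize: output = [val * 2 for val in range(10) if val > 3]

After execution: output = [8, 10, 12, 14, 16, 18]
[8, 10, 12, 14, 16, 18]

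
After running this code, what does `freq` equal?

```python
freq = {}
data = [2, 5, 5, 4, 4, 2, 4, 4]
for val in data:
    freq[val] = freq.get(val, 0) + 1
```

Let's trace through this code step by step.

Initialize: freq = {}
Initialize: data = [2, 5, 5, 4, 4, 2, 4, 4]
Entering loop: for val in data:

After execution: freq = {2: 2, 5: 2, 4: 4}
{2: 2, 5: 2, 4: 4}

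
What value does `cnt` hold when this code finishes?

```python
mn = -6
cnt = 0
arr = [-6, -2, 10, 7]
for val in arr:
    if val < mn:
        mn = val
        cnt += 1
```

Let's trace through this code step by step.

Initialize: mn = -6
Initialize: cnt = 0
Initialize: arr = [-6, -2, 10, 7]
Entering loop: for val in arr:

After execution: cnt = 0
0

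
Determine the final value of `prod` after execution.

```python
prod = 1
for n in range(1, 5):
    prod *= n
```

Let's trace through this code step by step.

Initialize: prod = 1
Entering loop: for n in range(1, 5):

After execution: prod = 24
24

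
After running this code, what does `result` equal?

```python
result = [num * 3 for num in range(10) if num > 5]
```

Let's trace through this code step by step.

Initialize: result = [num * 3 for num in range(10) if num > 5]

After execution: result = [18, 21, 24, 27]
[18, 21, 24, 27]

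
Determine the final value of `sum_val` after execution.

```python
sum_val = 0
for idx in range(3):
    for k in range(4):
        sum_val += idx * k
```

Let's trace through this code step by step.

Initialize: sum_val = 0
Entering loop: for idx in range(3):

After execution: sum_val = 18
18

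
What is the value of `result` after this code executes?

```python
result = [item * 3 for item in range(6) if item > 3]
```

Let's trace through this code step by step.

Initialize: result = [item * 3 for item in range(6) if item > 3]

After execution: result = [12, 15]
[12, 15]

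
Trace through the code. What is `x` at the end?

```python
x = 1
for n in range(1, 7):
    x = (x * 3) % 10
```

Let's trace through this code step by step.

Initialize: x = 1
Entering loop: for n in range(1, 7):

After execution: x = 9
9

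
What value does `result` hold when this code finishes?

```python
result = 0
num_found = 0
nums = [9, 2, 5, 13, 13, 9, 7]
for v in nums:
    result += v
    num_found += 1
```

Let's trace through this code step by step.

Initialize: result = 0
Initialize: num_found = 0
Initialize: nums = [9, 2, 5, 13, 13, 9, 7]
Entering loop: for v in nums:

After execution: result = 58
58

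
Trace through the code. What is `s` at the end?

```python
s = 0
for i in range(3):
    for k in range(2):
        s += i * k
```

Let's trace through this code step by step.

Initialize: s = 0
Entering loop: for i in range(3):

After execution: s = 3
3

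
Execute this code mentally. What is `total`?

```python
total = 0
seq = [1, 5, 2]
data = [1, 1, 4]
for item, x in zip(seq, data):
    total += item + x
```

Let's trace through this code step by step.

Initialize: total = 0
Initialize: seq = [1, 5, 2]
Initialize: data = [1, 1, 4]
Entering loop: for item, x in zip(seq, data):

After execution: total = 14
14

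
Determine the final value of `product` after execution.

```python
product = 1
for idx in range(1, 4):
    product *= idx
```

Let's trace through this code step by step.

Initialize: product = 1
Entering loop: for idx in range(1, 4):

After execution: product = 6
6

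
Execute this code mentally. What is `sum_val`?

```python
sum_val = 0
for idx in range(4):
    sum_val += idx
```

Let's trace through this code step by step.

Initialize: sum_val = 0
Entering loop: for idx in range(4):

After execution: sum_val = 6
6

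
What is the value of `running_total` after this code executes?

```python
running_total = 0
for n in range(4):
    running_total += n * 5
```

Let's trace through this code step by step.

Initialize: running_total = 0
Entering loop: for n in range(4):

After execution: running_total = 30
30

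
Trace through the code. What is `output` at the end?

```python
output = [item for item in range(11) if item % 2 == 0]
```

Let's trace through this code step by step.

Initialize: output = [item for item in range(11) if item % 2 == 0]

After execution: output = [0, 2, 4, 6, 8, 10]
[0, 2, 4, 6, 8, 10]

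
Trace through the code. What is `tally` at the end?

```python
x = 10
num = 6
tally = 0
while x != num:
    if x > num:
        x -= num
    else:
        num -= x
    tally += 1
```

Let's trace through this code step by step.

Initialize: x = 10
Initialize: num = 6
Initialize: tally = 0
Entering loop: while x != num:

After execution: tally = 3
3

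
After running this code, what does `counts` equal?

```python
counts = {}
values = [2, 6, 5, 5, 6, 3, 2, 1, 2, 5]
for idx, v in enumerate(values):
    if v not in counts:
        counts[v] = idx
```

Let's trace through this code step by step.

Initialize: counts = {}
Initialize: values = [2, 6, 5, 5, 6, 3, 2, 1, 2, 5]
Entering loop: for idx, v in enumerate(values):

After execution: counts = {2: 0, 6: 1, 5: 2, 3: 5, 1: 7}
{2: 0, 6: 1, 5: 2, 3: 5, 1: 7}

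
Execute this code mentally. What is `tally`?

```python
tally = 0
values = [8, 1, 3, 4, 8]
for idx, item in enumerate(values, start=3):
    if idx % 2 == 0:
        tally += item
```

Let's trace through this code step by step.

Initialize: tally = 0
Initialize: values = [8, 1, 3, 4, 8]
Entering loop: for idx, item in enumerate(values, start=3):

After execution: tally = 5
5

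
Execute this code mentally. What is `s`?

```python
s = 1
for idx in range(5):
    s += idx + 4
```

Let's trace through this code step by step.

Initialize: s = 1
Entering loop: for idx in range(5):

After execution: s = 31
31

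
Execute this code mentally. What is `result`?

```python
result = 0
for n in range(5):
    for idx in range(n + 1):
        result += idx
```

Let's trace through this code step by step.

Initialize: result = 0
Entering loop: for n in range(5):

After execution: result = 20
20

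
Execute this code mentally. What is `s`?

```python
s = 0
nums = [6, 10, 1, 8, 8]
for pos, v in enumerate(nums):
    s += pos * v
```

Let's trace through this code step by step.

Initialize: s = 0
Initialize: nums = [6, 10, 1, 8, 8]
Entering loop: for pos, v in enumerate(nums):

After execution: s = 68
68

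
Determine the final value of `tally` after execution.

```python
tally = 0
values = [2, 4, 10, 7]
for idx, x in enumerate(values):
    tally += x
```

Let's trace through this code step by step.

Initialize: tally = 0
Initialize: values = [2, 4, 10, 7]
Entering loop: for idx, x in enumerate(values):

After execution: tally = 23
23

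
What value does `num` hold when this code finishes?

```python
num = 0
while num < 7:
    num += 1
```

Let's trace through this code step by step.

Initialize: num = 0
Entering loop: while num < 7:

After execution: num = 7
7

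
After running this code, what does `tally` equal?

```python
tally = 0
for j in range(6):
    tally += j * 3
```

Let's trace through this code step by step.

Initialize: tally = 0
Entering loop: for j in range(6):

After execution: tally = 45
45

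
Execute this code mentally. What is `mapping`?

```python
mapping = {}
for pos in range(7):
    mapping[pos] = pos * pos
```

Let's trace through this code step by step.

Initialize: mapping = {}
Entering loop: for pos in range(7):

After execution: mapping = {0: 0, 1: 1, 2: 4, 3: 9, 4: 16, 5: 25, 6: 36}
{0: 0, 1: 1, 2: 4, 3: 9, 4: 16, 5: 25, 6: 36}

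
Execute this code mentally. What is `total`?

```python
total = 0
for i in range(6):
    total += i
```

Let's trace through this code step by step.

Initialize: total = 0
Entering loop: for i in range(6):

After execution: total = 15
15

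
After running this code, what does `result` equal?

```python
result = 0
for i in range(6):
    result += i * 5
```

Let's trace through this code step by step.

Initialize: result = 0
Entering loop: for i in range(6):

After execution: result = 75
75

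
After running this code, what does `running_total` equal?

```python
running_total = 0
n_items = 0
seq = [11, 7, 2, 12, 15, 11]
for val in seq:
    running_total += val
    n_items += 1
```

Let's trace through this code step by step.

Initialize: running_total = 0
Initialize: n_items = 0
Initialize: seq = [11, 7, 2, 12, 15, 11]
Entering loop: for val in seq:

After execution: running_total = 58
58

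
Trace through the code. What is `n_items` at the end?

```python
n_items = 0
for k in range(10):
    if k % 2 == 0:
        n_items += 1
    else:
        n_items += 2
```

Let's trace through this code step by step.

Initialize: n_items = 0
Entering loop: for k in range(10):

After execution: n_items = 15
15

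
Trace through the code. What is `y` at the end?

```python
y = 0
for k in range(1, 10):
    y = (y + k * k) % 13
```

Let's trace through this code step by step.

Initialize: y = 0
Entering loop: for k in range(1, 10):

After execution: y = 12
12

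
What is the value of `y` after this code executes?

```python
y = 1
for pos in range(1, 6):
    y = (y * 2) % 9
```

Let's trace through this code step by step.

Initialize: y = 1
Entering loop: for pos in range(1, 6):

After execution: y = 5
5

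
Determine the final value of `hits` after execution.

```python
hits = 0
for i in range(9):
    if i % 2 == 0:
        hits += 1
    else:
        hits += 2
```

Let's trace through this code step by step.

Initialize: hits = 0
Entering loop: for i in range(9):

After execution: hits = 13
13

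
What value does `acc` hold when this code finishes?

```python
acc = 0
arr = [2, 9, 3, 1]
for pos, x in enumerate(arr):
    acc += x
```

Let's trace through this code step by step.

Initialize: acc = 0
Initialize: arr = [2, 9, 3, 1]
Entering loop: for pos, x in enumerate(arr):

After execution: acc = 15
15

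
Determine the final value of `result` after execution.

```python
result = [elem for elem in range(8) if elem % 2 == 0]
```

Let's trace through this code step by step.

Initialize: result = [elem for elem in range(8) if elem % 2 == 0]

After execution: result = [0, 2, 4, 6]
[0, 2, 4, 6]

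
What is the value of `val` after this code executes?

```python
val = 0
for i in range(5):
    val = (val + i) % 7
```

Let's trace through this code step by step.

Initialize: val = 0
Entering loop: for i in range(5):

After execution: val = 3
3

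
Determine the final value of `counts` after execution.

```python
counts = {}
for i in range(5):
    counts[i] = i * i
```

Let's trace through this code step by step.

Initialize: counts = {}
Entering loop: for i in range(5):

After execution: counts = {0: 0, 1: 1, 2: 4, 3: 9, 4: 16}
{0: 0, 1: 1, 2: 4, 3: 9, 4: 16}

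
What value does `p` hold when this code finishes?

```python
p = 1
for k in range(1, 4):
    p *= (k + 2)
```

Let's trace through this code step by step.

Initialize: p = 1
Entering loop: for k in range(1, 4):

After execution: p = 60
60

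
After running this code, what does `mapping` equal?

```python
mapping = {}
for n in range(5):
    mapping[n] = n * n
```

Let's trace through this code step by step.

Initialize: mapping = {}
Entering loop: for n in range(5):

After execution: mapping = {0: 0, 1: 1, 2: 4, 3: 9, 4: 16}
{0: 0, 1: 1, 2: 4, 3: 9, 4: 16}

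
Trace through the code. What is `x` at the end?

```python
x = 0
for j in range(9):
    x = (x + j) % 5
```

Let's trace through this code step by step.

Initialize: x = 0
Entering loop: for j in range(9):

After execution: x = 1
1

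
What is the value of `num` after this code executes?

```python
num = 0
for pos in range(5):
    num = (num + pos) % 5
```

Let's trace through this code step by step.

Initialize: num = 0
Entering loop: for pos in range(5):

After execution: num = 0
0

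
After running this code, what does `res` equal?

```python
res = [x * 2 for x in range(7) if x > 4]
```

Let's trace through this code step by step.

Initialize: res = [x * 2 for x in range(7) if x > 4]

After execution: res = [10, 12]
[10, 12]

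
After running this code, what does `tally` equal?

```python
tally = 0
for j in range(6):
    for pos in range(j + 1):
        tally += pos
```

Let's trace through this code step by step.

Initialize: tally = 0
Entering loop: for j in range(6):

After execution: tally = 35
35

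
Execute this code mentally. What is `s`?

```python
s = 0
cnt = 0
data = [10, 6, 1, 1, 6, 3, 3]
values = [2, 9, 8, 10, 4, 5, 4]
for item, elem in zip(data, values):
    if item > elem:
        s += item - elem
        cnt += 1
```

Let's trace through this code step by step.

Initialize: s = 0
Initialize: cnt = 0
Initialize: data = [10, 6, 1, 1, 6, 3, 3]
Initialize: values = [2, 9, 8, 10, 4, 5, 4]
Entering loop: for item, elem in zip(data, values):

After execution: s = 10
10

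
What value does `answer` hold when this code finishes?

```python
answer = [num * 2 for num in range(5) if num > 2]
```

Let's trace through this code step by step.

Initialize: answer = [num * 2 for num in range(5) if num > 2]

After execution: answer = [6, 8]
[6, 8]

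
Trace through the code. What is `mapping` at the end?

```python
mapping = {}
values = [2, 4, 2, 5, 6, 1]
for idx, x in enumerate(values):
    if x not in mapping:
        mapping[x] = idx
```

Let's trace through this code step by step.

Initialize: mapping = {}
Initialize: values = [2, 4, 2, 5, 6, 1]
Entering loop: for idx, x in enumerate(values):

After execution: mapping = {2: 0, 4: 1, 5: 3, 6: 4, 1: 5}
{2: 0, 4: 1, 5: 3, 6: 4, 1: 5}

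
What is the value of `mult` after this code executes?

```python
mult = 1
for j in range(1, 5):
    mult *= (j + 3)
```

Let's trace through this code step by step.

Initialize: mult = 1
Entering loop: for j in range(1, 5):

After execution: mult = 840
840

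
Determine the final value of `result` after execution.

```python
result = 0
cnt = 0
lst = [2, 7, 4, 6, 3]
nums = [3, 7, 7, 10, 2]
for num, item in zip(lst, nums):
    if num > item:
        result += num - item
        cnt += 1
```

Let's trace through this code step by step.

Initialize: result = 0
Initialize: cnt = 0
Initialize: lst = [2, 7, 4, 6, 3]
Initialize: nums = [3, 7, 7, 10, 2]
Entering loop: for num, item in zip(lst, nums):

After execution: result = 1
1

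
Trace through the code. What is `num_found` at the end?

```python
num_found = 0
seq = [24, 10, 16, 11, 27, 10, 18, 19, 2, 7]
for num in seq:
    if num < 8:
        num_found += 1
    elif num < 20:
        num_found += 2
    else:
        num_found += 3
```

Let's trace through this code step by step.

Initialize: num_found = 0
Initialize: seq = [24, 10, 16, 11, 27, 10, 18, 19, 2, 7]
Entering loop: for num in seq:

After execution: num_found = 20
20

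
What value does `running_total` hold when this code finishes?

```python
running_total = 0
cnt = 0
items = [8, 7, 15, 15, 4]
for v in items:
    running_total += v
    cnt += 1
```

Let's trace through this code step by step.

Initialize: running_total = 0
Initialize: cnt = 0
Initialize: items = [8, 7, 15, 15, 4]
Entering loop: for v in items:

After execution: running_total = 49
49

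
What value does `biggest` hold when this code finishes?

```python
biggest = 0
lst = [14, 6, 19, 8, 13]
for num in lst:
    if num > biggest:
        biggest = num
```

Let's trace through this code step by step.

Initialize: biggest = 0
Initialize: lst = [14, 6, 19, 8, 13]
Entering loop: for num in lst:

After execution: biggest = 19
19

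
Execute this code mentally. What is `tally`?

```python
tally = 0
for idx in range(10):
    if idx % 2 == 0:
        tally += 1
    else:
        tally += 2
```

Let's trace through this code step by step.

Initialize: tally = 0
Entering loop: for idx in range(10):

After execution: tally = 15
15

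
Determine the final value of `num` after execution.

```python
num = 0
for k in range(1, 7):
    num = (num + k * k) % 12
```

Let's trace through this code step by step.

Initialize: num = 0
Entering loop: for k in range(1, 7):

After execution: num = 7
7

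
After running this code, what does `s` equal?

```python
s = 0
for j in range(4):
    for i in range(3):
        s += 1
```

Let's trace through this code step by step.

Initialize: s = 0
Entering loop: for j in range(4):

After execution: s = 12
12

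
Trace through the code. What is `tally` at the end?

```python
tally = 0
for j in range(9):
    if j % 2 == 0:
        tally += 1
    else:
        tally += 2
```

Let's trace through this code step by step.

Initialize: tally = 0
Entering loop: for j in range(9):

After execution: tally = 13
13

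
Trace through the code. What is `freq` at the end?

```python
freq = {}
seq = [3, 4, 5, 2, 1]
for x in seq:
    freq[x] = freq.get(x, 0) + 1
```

Let's trace through this code step by step.

Initialize: freq = {}
Initialize: seq = [3, 4, 5, 2, 1]
Entering loop: for x in seq:

After execution: freq = {3: 1, 4: 1, 5: 1, 2: 1, 1: 1}
{3: 1, 4: 1, 5: 1, 2: 1, 1: 1}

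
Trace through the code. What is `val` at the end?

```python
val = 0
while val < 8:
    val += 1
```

Let's trace through this code step by step.

Initialize: val = 0
Entering loop: while val < 8:

After execution: val = 8
8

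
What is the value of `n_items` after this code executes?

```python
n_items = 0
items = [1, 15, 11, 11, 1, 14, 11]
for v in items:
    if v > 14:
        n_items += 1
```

Let's trace through this code step by step.

Initialize: n_items = 0
Initialize: items = [1, 15, 11, 11, 1, 14, 11]
Entering loop: for v in items:

After execution: n_items = 1
1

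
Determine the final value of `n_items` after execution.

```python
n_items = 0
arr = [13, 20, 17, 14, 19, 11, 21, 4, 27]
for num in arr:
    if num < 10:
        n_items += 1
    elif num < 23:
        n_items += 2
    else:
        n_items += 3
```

Let's trace through this code step by step.

Initialize: n_items = 0
Initialize: arr = [13, 20, 17, 14, 19, 11, 21, 4, 27]
Entering loop: for num in arr:

After execution: n_items = 18
18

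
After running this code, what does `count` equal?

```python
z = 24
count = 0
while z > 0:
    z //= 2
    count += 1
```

Let's trace through this code step by step.

Initialize: z = 24
Initialize: count = 0
Entering loop: while z > 0:

After execution: count = 5
5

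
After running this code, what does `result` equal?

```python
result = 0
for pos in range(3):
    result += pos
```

Let's trace through this code step by step.

Initialize: result = 0
Entering loop: for pos in range(3):

After execution: result = 3
3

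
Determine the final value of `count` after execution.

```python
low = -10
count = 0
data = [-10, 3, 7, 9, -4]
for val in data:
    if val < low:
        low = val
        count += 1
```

Let's trace through this code step by step.

Initialize: low = -10
Initialize: count = 0
Initialize: data = [-10, 3, 7, 9, -4]
Entering loop: for val in data:

After execution: count = 0
0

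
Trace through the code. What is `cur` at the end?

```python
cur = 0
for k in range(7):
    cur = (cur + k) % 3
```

Let's trace through this code step by step.

Initialize: cur = 0
Entering loop: for k in range(7):

After execution: cur = 0
0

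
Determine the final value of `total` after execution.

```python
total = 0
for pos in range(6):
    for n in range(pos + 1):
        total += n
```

Let's trace through this code step by step.

Initialize: total = 0
Entering loop: for pos in range(6):

After execution: total = 35
35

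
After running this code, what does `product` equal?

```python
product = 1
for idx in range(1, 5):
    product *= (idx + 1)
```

Let's trace through this code step by step.

Initialize: product = 1
Entering loop: for idx in range(1, 5):

After execution: product = 120
120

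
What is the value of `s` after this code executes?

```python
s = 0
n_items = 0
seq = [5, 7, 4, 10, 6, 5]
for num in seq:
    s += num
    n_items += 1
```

Let's trace through this code step by step.

Initialize: s = 0
Initialize: n_items = 0
Initialize: seq = [5, 7, 4, 10, 6, 5]
Entering loop: for num in seq:

After execution: s = 37
37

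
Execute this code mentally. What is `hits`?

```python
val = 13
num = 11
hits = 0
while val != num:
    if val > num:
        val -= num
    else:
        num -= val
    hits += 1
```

Let's trace through this code step by step.

Initialize: val = 13
Initialize: num = 11
Initialize: hits = 0
Entering loop: while val != num:

After execution: hits = 7
7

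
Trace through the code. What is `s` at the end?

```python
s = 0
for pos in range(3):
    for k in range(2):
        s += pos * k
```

Let's trace through this code step by step.

Initialize: s = 0
Entering loop: for pos in range(3):

After execution: s = 3
3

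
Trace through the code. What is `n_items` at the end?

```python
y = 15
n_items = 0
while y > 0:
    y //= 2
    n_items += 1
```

Let's trace through this code step by step.

Initialize: y = 15
Initialize: n_items = 0
Entering loop: while y > 0:

After execution: n_items = 4
4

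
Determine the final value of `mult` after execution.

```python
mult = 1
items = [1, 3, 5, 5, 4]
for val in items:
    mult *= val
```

Let's trace through this code step by step.

Initialize: mult = 1
Initialize: items = [1, 3, 5, 5, 4]
Entering loop: for val in items:

After execution: mult = 300
300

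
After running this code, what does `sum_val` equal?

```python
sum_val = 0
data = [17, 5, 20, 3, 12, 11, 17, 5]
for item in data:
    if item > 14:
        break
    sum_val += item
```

Let's trace through this code step by step.

Initialize: sum_val = 0
Initialize: data = [17, 5, 20, 3, 12, 11, 17, 5]
Entering loop: for item in data:

After execution: sum_val = 0
0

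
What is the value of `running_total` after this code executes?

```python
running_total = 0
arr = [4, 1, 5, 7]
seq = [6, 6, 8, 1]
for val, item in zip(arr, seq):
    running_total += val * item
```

Let's trace through this code step by step.

Initialize: running_total = 0
Initialize: arr = [4, 1, 5, 7]
Initialize: seq = [6, 6, 8, 1]
Entering loop: for val, item in zip(arr, seq):

After execution: running_total = 77
77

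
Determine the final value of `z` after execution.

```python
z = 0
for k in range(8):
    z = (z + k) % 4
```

Let's trace through this code step by step.

Initialize: z = 0
Entering loop: for k in range(8):

After execution: z = 0
0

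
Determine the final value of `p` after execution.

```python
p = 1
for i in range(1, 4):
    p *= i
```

Let's trace through this code step by step.

Initialize: p = 1
Entering loop: for i in range(1, 4):

After execution: p = 6
6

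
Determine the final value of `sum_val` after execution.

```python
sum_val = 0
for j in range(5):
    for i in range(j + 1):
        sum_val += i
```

Let's trace through this code step by step.

Initialize: sum_val = 0
Entering loop: for j in range(5):

After execution: sum_val = 20
20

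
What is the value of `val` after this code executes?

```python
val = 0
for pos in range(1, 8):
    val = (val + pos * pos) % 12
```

Let's trace through this code step by step.

Initialize: val = 0
Entering loop: for pos in range(1, 8):

After execution: val = 8
8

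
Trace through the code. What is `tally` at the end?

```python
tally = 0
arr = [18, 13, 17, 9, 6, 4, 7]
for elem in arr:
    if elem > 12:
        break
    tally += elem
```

Let's trace through this code step by step.

Initialize: tally = 0
Initialize: arr = [18, 13, 17, 9, 6, 4, 7]
Entering loop: for elem in arr:

After execution: tally = 0
0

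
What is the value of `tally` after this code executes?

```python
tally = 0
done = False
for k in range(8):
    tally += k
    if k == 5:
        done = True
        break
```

Let's trace through this code step by step.

Initialize: tally = 0
Initialize: done = False
Entering loop: for k in range(8):

After execution: tally = 15
15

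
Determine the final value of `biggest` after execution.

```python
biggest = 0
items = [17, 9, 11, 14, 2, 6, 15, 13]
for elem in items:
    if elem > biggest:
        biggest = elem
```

Let's trace through this code step by step.

Initialize: biggest = 0
Initialize: items = [17, 9, 11, 14, 2, 6, 15, 13]
Entering loop: for elem in items:

After execution: biggest = 17
17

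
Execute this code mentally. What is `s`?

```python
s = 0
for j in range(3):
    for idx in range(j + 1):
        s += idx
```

Let's trace through this code step by step.

Initialize: s = 0
Entering loop: for j in range(3):

After execution: s = 4
4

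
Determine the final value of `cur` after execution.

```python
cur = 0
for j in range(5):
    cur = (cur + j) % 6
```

Let's trace through this code step by step.

Initialize: cur = 0
Entering loop: for j in range(5):

After execution: cur = 4
4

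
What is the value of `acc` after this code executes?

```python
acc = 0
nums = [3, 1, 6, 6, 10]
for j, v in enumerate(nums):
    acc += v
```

Let's trace through this code step by step.

Initialize: acc = 0
Initialize: nums = [3, 1, 6, 6, 10]
Entering loop: for j, v in enumerate(nums):

After execution: acc = 26
26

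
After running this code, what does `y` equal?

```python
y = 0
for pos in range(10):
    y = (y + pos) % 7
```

Let's trace through this code step by step.

Initialize: y = 0
Entering loop: for pos in range(10):

After execution: y = 3
3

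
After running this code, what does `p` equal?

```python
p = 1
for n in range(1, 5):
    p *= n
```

Let's trace through this code step by step.

Initialize: p = 1
Entering loop: for n in range(1, 5):

After execution: p = 24
24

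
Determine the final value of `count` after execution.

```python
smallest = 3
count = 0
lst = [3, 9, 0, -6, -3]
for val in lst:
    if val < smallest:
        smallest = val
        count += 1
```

Let's trace through this code step by step.

Initialize: smallest = 3
Initialize: count = 0
Initialize: lst = [3, 9, 0, -6, -3]
Entering loop: for val in lst:

After execution: count = 2
2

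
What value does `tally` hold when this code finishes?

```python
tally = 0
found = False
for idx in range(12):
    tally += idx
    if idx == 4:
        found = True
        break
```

Let's trace through this code step by step.

Initialize: tally = 0
Initialize: found = False
Entering loop: for idx in range(12):

After execution: tally = 10
10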